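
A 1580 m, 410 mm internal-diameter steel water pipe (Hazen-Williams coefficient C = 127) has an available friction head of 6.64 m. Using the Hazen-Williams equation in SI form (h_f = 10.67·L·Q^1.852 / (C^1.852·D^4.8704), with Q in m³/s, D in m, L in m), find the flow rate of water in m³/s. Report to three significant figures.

Rearranging: Q = [h_f·C^1.852·D^4.8704 / (10.67·L)]^(1/1.852)
Q = [6.64·127^1.852·0.410^4.8704 / (10.67·1580)]^0.540 = 0.1767 m³/s

Q ≈ 0.177 m³/s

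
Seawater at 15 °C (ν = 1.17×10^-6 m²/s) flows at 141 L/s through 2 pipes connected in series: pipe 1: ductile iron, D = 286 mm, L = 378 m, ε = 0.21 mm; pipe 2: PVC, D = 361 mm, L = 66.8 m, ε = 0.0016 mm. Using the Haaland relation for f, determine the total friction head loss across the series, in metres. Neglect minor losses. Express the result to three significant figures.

Pipe 1: V = 2.195 m/s, Re = 5.37×10^5, ε/D = 7.34×10^-4, f = 0.01888, h_1 = f(L/D)V²/2g = 6.127 m
Pipe 2: V = 1.378 m/s, Re = 4.25×10^5, ε/D = 4.43×10^-6, f = 0.01349, h_2 = f(L/D)V²/2g = 0.2415 m
Series → Q common, losses add: H = Σh = 6.369 m

H ≈ 6.37 m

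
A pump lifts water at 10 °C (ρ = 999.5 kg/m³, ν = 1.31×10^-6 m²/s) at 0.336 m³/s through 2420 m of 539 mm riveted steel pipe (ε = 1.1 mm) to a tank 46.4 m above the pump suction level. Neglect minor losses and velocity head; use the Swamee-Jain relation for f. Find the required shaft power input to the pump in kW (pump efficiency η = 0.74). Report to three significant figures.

V = 4Q/(πD²) = 1.473 m/s; Re = 6.06×10^5; ε/D = 0.00204; f = 0.02395
h_f = f(L/D)V²/2g = 11.88 m
Total head H = z + h_f = 46.4 + 11.88 = 58.28 m
P_hyd = ρgQH = 999.5·9.81·0.336·58.28 = 192.0 kW
P_shaft = P_hyd/η = 192.0/0.74 = 259.5 kW

P_shaft ≈ 259 kW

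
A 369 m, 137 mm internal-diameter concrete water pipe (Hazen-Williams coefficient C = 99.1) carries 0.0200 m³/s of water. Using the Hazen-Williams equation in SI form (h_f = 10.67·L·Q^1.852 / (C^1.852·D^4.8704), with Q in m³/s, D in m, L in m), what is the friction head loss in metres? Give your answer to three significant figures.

h_f = 10.67·369·0.0200^1.852 / (99.1^1.852·0.137^4.8704) = 9.047 m

h_f ≈ 9.05 m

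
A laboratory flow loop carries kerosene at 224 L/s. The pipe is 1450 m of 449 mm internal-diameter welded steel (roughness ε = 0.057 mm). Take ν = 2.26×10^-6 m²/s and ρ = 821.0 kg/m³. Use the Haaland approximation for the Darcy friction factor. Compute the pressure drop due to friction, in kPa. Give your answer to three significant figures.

V = 4Q/(πD²) = 4·0.224/(π·0.449²) = 1.415 m/s
Re = VD/ν = 1.415·0.449/2.26×10^-6 = 2.81×10^5 → turbulent
ε/D = 0.057/449 = 1.27×10^-4
Haaland: f = 0.01560
h_f = f(L/D)V²/(2g) = 0.01560·(1450/0.449)·1.415²/(2·9.81) = 5.138 m
Δp = ρg·h_f = 821.0·9.81·5.138 = 41.38 kPa

Δp ≈ 41.4 kPa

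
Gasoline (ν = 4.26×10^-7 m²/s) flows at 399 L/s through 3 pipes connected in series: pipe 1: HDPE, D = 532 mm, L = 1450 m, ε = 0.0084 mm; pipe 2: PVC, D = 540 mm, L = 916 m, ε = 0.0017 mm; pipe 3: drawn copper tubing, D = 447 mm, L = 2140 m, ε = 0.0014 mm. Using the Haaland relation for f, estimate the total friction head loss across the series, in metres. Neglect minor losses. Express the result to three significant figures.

Pipe 1: V = 1.795 m/s, Re = 2.24×10^6, ε/D = 1.58×10^-5, f = 0.01067, h_1 = f(L/D)V²/2g = 4.774 m
Pipe 2: V = 1.742 m/s, Re = 2.21×10^6, ε/D = 3.15×10^-6, f = 0.01028, h_2 = f(L/D)V²/2g = 2.697 m
Pipe 3: V = 2.543 m/s, Re = 2.67×10^6, ε/D = 3.13×10^-6, f = 0.009992, h_3 = f(L/D)V²/2g = 15.76 m
Series → Q common, losses add: H = Σh = 23.23 m

H ≈ 23.2 m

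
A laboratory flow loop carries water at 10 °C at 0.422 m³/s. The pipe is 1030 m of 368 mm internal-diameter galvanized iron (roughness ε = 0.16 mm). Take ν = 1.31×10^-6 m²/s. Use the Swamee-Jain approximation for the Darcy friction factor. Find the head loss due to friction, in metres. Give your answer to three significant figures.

h_f ≈ 37.7 m

V = 4Q/(πD²) = 4·0.422/(π·0.368²) = 3.968 m/s
Re = VD/ν = 3.968·0.368/1.31×10^-6 = 1.11×10^6 → turbulent
ε/D = 0.16/368 = 4.35×10^-4
Swamee-Jain: f = 0.01678
h_f = f(L/D)V²/(2g) = 0.01678·(1030/0.368)·3.968²/(2·9.81) = 37.69 m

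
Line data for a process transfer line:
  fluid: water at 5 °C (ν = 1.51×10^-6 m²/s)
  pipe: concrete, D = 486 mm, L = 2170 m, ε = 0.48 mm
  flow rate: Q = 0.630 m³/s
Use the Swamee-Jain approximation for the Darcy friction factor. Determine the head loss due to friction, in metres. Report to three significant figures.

h_f ≈ 52.3 m

V = 4Q/(πD²) = 4·0.630/(π·0.486²) = 3.396 m/s
Re = VD/ν = 3.396·0.486/1.51×10^-6 = 1.09×10^6 → turbulent
ε/D = 0.48/486 = 9.88×10^-4
Swamee-Jain: f = 0.01994
h_f = f(L/D)V²/(2g) = 0.01994·(2170/0.486)·3.396²/(2·9.81) = 52.34 m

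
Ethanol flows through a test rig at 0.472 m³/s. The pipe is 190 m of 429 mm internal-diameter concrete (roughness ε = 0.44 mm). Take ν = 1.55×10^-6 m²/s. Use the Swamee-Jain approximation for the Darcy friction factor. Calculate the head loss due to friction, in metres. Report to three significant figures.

h_f ≈ 4.86 m

V = 4Q/(πD²) = 4·0.472/(π·0.429²) = 3.265 m/s
Re = VD/ν = 3.265·0.429/1.55×10^-6 = 9.04×10^5 → turbulent
ε/D = 0.44/429 = 0.00103
Swamee-Jain: f = 0.02018
h_f = f(L/D)V²/(2g) = 0.02018·(190/0.429)·3.265²/(2·9.81) = 4.857 m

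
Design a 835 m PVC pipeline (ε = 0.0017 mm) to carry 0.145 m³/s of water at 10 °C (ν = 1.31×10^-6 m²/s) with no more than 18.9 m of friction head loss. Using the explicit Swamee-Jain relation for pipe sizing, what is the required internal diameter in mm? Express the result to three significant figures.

D ≈ 254 mm

Swamee-Jain (Type III): D = 0.66·[ε^1.25·(LQ²/(gh_f))^4.75 + ν·Q^9.4·(L/(gh_f))^5.2]^0.04
LQ²/(gh_f) = 0.09469; L/(gh_f) = 4.504
Term 1 = ε^1.25·(…)^4.75 = 8.42×10^-13; Term 2 = ν·Q^9.4·(…)^5.2 = 4.29×10^-11
D = 0.66·(8.42×10^-13 + 4.29×10^-11)^0.04 = 0.2542 m = 254 mm
Check: V = 2.86 m/s, Re = 5.54×10^5, f = 0.01297, h_f = 17.7 m ≈ 18.9 m ✓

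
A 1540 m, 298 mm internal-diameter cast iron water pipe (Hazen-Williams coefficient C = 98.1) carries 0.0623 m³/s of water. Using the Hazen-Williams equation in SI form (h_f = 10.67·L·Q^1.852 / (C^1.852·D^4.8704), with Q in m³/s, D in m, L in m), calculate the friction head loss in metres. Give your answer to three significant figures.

h_f ≈ 7.17 m

h_f = 10.67·1540·0.0623^1.852 / (98.1^1.852·0.298^4.8704) = 7.166 m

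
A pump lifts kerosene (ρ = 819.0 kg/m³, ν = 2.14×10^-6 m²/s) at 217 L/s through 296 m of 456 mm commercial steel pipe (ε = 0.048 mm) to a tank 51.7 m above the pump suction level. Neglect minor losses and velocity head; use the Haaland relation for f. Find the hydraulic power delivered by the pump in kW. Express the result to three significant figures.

P_hyd ≈ 91.7 kW

V = 4Q/(πD²) = 1.329 m/s; Re = 2.83×10^5; ε/D = 1.05×10^-4; f = 0.01540
h_f = f(L/D)V²/2g = 0.8996 m
Total head H = z + h_f = 51.7 + 0.8996 = 52.60 m
P_hyd = ρgQH = 819.0·9.81·0.217·52.60 = 91.71 kW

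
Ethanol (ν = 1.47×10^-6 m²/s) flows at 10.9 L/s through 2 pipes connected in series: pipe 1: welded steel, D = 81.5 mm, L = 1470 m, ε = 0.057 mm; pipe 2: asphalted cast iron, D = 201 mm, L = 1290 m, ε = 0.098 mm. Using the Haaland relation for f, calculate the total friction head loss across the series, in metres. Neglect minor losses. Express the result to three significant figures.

Pipe 1: V = 2.089 m/s, Re = 1.16×10^5, ε/D = 6.99×10^-4, f = 0.02055, h_1 = f(L/D)V²/2g = 82.47 m
Pipe 2: V = 0.3435 m/s, Re = 4.70×10^4, ε/D = 4.88×10^-4, f = 0.02246, h_2 = f(L/D)V²/2g = 0.8668 m
Series → Q common, losses add: H = Σh = 83.33 m

H ≈ 83.3 m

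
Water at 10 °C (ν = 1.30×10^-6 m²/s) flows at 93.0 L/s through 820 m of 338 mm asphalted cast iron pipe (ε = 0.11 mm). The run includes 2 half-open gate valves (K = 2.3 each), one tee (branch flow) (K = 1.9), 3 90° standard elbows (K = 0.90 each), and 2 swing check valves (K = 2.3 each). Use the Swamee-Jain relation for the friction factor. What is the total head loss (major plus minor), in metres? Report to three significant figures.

V = 4Q/(πD²) = 1.036 m/s; V²/2g = 0.05475 m
Re = 2.69×10^5, ε/D = 3.25×10^-4 → f = 0.01741 (Swamee-Jain)
Major: h_f = f(L/D)·V²/2g = 0.01741·2426·0.05475 = 2.312 m
Minor: ΣK = 13.8; h_m = ΣK·V²/2g = 0.7556 m
Total H_L = 2.312 + 0.7556 = 3.068 m

H_L ≈ 3.07 m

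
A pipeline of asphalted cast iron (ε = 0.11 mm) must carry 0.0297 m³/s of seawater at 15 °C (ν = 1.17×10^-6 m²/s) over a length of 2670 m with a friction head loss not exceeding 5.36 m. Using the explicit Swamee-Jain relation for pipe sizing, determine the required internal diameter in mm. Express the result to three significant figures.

D ≈ 238 mm

Swamee-Jain (Type III): D = 0.66·[ε^1.25·(LQ²/(gh_f))^4.75 + ν·Q^9.4·(L/(gh_f))^5.2]^0.04
LQ²/(gh_f) = 0.04479; L/(gh_f) = 50.78
Term 1 = ε^1.25·(…)^4.75 = 4.41×10^-12; Term 2 = ν·Q^9.4·(…)^5.2 = 3.82×10^-12
D = 0.66·(4.41×10^-12 + 3.82×10^-12)^0.04 = 0.2378 m = 238 mm
Check: V = 0.669 m/s, Re = 1.36×10^5, f = 0.01950, h_f = 4.99 m ≈ 5.36 m ✓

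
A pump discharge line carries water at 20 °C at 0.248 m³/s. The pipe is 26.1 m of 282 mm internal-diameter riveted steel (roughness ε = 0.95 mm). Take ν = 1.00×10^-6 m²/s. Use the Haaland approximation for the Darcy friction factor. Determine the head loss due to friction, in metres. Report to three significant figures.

h_f ≈ 2.02 m

V = 4Q/(πD²) = 4·0.248/(π·0.282²) = 3.971 m/s
Re = VD/ν = 3.971·0.282/1.00×10^-6 = 1.12×10^6 → turbulent
ε/D = 0.95/282 = 0.00337
Haaland: f = 0.02719
h_f = f(L/D)V²/(2g) = 0.02719·(26.1/0.282)·3.971²/(2·9.81) = 2.023 m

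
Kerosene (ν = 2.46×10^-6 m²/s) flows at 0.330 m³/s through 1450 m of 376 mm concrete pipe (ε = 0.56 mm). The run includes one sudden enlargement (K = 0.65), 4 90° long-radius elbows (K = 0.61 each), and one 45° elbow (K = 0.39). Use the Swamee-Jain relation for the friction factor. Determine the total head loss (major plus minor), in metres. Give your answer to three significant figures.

V = 4Q/(πD²) = 2.972 m/s; V²/2g = 0.4502 m
Re = 4.54×10^5, ε/D = 0.00149 → f = 0.02231 (Swamee-Jain)
Major: h_f = f(L/D)·V²/2g = 0.02231·3856·0.4502 = 38.73 m
Minor: ΣK = 3.48; h_m = ΣK·V²/2g = 1.567 m
Total H_L = 38.73 + 1.567 = 40.29 m

H_L ≈ 40.3 m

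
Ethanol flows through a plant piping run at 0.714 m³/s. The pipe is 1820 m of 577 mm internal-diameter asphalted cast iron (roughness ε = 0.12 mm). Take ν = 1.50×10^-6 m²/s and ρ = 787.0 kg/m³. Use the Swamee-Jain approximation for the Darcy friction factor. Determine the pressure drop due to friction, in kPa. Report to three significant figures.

V = 4Q/(πD²) = 4·0.714/(π·0.577²) = 2.731 m/s
Re = VD/ν = 2.731·0.577/1.50×10^-6 = 1.05×10^6 → turbulent
ε/D = 0.12/577 = 2.08×10^-4
Swamee-Jain: f = 0.01482
h_f = f(L/D)V²/(2g) = 0.01482·(1820/0.577)·2.731²/(2·9.81) = 17.76 m
Δp = ρg·h_f = 787.0·9.81·17.76 = 137.1 kPa

Δp ≈ 137 kPa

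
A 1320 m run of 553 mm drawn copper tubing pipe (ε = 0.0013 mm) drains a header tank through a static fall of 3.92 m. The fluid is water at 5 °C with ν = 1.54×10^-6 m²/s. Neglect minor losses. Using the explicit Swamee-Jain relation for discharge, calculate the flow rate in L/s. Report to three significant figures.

Q ≈ 380 L/s

Swamee-Jain (Type II): Q = -0.965·√(gD⁵h_f/L)·ln[ε/(3.7D) + √(3.17ν²L/(gD³h_f))]
√(gD⁵h_f/L) = √(9.81·0.553⁵·3.92/1320) = 0.03882
ε/(3.7D) = 6.35×10^-7; √(3.17ν²L/(gD³h_f)) = 3.91×10^-5
Q = -0.965·0.03882·ln(3.970×10^-5) = 0.3796 m³/s
Check: V = 1.58 m/s, Re = 5.68×10^5, f = 0.01284, h_f = 3.90 m ≈ 3.92 m ✓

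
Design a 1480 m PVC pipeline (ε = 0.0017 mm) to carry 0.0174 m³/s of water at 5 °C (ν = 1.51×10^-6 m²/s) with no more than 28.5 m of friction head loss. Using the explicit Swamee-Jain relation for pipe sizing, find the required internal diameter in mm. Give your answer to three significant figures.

D ≈ 119 mm

Swamee-Jain (Type III): D = 0.66·[ε^1.25·(LQ²/(gh_f))^4.75 + ν·Q^9.4·(L/(gh_f))^5.2]^0.04
LQ²/(gh_f) = 0.001603; L/(gh_f) = 5.294
Term 1 = ε^1.25·(…)^4.75 = 3.24×10^-21; Term 2 = ν·Q^9.4·(…)^5.2 = 2.53×10^-19
D = 0.66·(3.24×10^-21 + 2.53×10^-19)^0.04 = 0.1191 m = 119 mm
Check: V = 1.56 m/s, Re = 1.23×10^5, f = 0.01721, h_f = 26.6 m ≈ 28.5 m ✓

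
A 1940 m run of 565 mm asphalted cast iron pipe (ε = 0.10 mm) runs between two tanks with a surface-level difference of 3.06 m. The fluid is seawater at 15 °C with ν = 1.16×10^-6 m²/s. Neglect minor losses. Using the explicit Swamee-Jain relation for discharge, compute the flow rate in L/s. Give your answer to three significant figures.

Swamee-Jain (Type II): Q = -0.965·√(gD⁵h_f/L)·ln[ε/(3.7D) + √(3.17ν²L/(gD³h_f))]
√(gD⁵h_f/L) = √(9.81·0.565⁵·3.06/1940) = 0.02985
ε/(3.7D) = 4.78×10^-5; √(3.17ν²L/(gD³h_f)) = 3.91×10^-5
Q = -0.965·0.02985·ln(8.693×10^-5) = 0.2693 m³/s
Check: V = 1.07 m/s, Re = 5.23×10^5, f = 0.01523, h_f = 3.08 m ≈ 3.06 m ✓

Q ≈ 269 L/s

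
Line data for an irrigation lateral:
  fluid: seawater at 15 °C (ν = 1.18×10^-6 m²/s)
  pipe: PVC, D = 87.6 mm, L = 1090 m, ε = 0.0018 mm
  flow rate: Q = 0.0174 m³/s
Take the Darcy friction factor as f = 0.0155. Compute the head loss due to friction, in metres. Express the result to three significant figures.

h_f ≈ 81.9 m

V = 4Q/(πD²) = 4·0.0174/(π·0.0876²) = 2.887 m/s
h_f = f(L/D)V²/(2g) = 0.01550·(1090/0.0876)·2.887²/(2·9.81) = 81.93 m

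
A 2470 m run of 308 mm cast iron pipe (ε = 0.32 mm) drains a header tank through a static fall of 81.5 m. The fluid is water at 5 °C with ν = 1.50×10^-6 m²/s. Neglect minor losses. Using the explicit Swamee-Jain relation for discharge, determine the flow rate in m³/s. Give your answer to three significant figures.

Swamee-Jain (Type II): Q = -0.965·√(gD⁵h_f/L)·ln[ε/(3.7D) + √(3.17ν²L/(gD³h_f))]
√(gD⁵h_f/L) = √(9.81·0.308⁵·81.5/2470) = 0.02995
ε/(3.7D) = 2.81×10^-4; √(3.17ν²L/(gD³h_f)) = 2.75×10^-5
Q = -0.965·0.02995·ln(3.083×10^-4) = 0.2337 m³/s
Check: V = 3.14 m/s, Re = 6.44×10^5, f = 0.02038, h_f = 82.0 m ≈ 81.5 m ✓

Q ≈ 0.234 m³/s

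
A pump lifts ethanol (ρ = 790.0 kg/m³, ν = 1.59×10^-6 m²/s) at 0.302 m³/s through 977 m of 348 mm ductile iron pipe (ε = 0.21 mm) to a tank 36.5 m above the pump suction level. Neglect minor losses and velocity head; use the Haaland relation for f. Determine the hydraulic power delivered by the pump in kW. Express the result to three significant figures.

V = 4Q/(πD²) = 3.175 m/s; Re = 6.95×10^5; ε/D = 6.03×10^-4; f = 0.01801
h_f = f(L/D)V²/2g = 25.98 m
Total head H = z + h_f = 36.5 + 25.98 = 62.48 m
P_hyd = ρgQH = 790.0·9.81·0.302·62.48 = 146.2 kW

P_hyd ≈ 146 kW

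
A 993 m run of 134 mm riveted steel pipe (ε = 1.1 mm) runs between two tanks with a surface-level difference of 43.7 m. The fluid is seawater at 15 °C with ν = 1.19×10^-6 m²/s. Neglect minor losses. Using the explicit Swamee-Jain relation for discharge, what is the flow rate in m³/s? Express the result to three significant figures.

Q ≈ 0.0253 m³/s

Swamee-Jain (Type II): Q = -0.965·√(gD⁵h_f/L)·ln[ε/(3.7D) + √(3.17ν²L/(gD³h_f))]
√(gD⁵h_f/L) = √(9.81·0.134⁵·43.7/993) = 0.004319
ε/(3.7D) = 0.00222; √(3.17ν²L/(gD³h_f)) = 6.57×10^-5
Q = -0.965·0.004319·ln(0.002284) = 0.02535 m³/s
Check: V = 1.80 m/s, Re = 2.02×10^5, f = 0.03599, h_f = 43.9 m ≈ 43.7 m ✓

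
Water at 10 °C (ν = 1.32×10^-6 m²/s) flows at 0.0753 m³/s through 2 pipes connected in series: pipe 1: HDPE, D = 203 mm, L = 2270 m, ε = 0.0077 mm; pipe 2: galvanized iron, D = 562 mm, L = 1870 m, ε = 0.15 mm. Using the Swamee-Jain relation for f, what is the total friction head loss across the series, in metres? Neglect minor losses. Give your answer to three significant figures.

Pipe 1: V = 2.327 m/s, Re = 3.58×10^5, ε/D = 3.79×10^-5, f = 0.01439, h_1 = f(L/D)V²/2g = 44.39 m
Pipe 2: V = 0.3036 m/s, Re = 1.29×10^5, ε/D = 2.67×10^-4, f = 0.01861, h_2 = f(L/D)V²/2g = 0.2908 m
Series → Q common, losses add: H = Σh = 44.68 m

H ≈ 44.7 m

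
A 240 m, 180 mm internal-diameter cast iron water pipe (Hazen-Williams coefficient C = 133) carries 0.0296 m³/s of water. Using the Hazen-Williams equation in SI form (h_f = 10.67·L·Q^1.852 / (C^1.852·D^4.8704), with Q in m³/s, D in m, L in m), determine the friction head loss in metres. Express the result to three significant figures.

h_f = 10.67·240·0.0296^1.852 / (133^1.852·0.180^4.8704) = 1.866 m

h_f ≈ 1.87 m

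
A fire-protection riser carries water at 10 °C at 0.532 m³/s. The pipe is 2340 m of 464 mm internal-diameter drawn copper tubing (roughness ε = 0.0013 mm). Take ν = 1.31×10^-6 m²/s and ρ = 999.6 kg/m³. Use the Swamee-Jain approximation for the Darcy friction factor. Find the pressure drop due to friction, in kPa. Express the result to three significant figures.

Δp ≈ 286 kPa

V = 4Q/(πD²) = 4·0.532/(π·0.464²) = 3.146 m/s
Re = VD/ν = 3.146·0.464/1.31×10^-6 = 1.11×10^6 → turbulent
ε/D = 0.0013/464 = 2.80×10^-6
Swamee-Jain: f = 0.01147
h_f = f(L/D)V²/(2g) = 0.01147·(2340/0.464)·3.146²/(2·9.81) = 29.19 m
Δp = ρg·h_f = 999.6·9.81·29.19 = 286.3 kPa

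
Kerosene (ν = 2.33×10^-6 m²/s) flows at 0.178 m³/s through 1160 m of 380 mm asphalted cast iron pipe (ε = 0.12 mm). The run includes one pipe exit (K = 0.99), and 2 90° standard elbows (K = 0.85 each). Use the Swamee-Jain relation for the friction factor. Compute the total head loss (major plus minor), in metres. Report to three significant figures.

H_L ≈ 7.02 m

V = 4Q/(πD²) = 1.570 m/s; V²/2g = 0.1256 m
Re = 2.56×10^5, ε/D = 3.16×10^-4 → f = 0.01743 (Swamee-Jain)
Major: h_f = f(L/D)·V²/2g = 0.01743·3053·0.1256 = 6.681 m
Minor: ΣK = 2.69; h_m = ΣK·V²/2g = 0.3377 m
Total H_L = 6.681 + 0.3377 = 7.018 m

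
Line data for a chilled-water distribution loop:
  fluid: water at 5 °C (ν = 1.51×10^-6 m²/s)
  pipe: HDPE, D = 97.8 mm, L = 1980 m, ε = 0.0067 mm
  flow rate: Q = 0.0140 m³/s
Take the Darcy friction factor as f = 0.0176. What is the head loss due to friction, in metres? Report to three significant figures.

V = 4Q/(πD²) = 4·0.0140/(π·0.0978²) = 1.864 m/s
h_f = f(L/D)V²/(2g) = 0.01760·(1980/0.0978)·1.864²/(2·9.81) = 63.08 m

h_f ≈ 63.1 m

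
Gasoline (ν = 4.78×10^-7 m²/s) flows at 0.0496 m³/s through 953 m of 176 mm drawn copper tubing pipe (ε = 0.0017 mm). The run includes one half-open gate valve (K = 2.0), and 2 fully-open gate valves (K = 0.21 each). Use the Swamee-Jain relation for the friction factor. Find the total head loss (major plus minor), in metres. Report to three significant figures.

H_L ≈ 14.7 m

V = 4Q/(πD²) = 2.039 m/s; V²/2g = 0.2119 m
Re = 7.51×10^5, ε/D = 9.66×10^-6 → f = 0.01239 (Swamee-Jain)
Major: h_f = f(L/D)·V²/2g = 0.01239·5415·0.2119 = 14.21 m
Minor: ΣK = 2.42; h_m = ΣK·V²/2g = 0.5127 m
Total H_L = 14.21 + 0.5127 = 14.72 m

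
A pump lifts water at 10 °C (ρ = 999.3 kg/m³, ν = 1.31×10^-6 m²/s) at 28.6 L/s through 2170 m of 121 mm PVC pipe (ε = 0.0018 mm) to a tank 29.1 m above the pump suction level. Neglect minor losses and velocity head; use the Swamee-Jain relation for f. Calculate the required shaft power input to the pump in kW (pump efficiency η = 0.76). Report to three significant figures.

P_shaft ≈ 42.6 kW

V = 4Q/(πD²) = 2.487 m/s; Re = 2.30×10^5; ε/D = 1.49×10^-5; f = 0.01527
h_f = f(L/D)V²/2g = 86.34 m
Total head H = z + h_f = 29.1 + 86.34 = 115.4 m
P_hyd = ρgQH = 999.3·9.81·0.0286·115.4 = 32.37 kW
P_shaft = P_hyd/η = 32.37/0.76 = 42.59 kW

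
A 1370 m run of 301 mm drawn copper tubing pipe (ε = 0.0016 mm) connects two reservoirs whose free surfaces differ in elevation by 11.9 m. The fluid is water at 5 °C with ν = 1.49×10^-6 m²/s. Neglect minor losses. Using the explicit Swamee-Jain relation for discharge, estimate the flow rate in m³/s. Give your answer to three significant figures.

Swamee-Jain (Type II): Q = -0.965·√(gD⁵h_f/L)·ln[ε/(3.7D) + √(3.17ν²L/(gD³h_f))]
√(gD⁵h_f/L) = √(9.81·0.301⁵·11.9/1370) = 0.01451
ε/(3.7D) = 1.44×10^-6; √(3.17ν²L/(gD³h_f)) = 5.50×10^-5
Q = -0.965·0.01451·ln(5.647×10^-5) = 0.1370 m³/s
Check: V = 1.92 m/s, Re = 3.89×10^5, f = 0.01377, h_f = 11.8 m ≈ 11.9 m ✓

Q ≈ 0.137 m³/s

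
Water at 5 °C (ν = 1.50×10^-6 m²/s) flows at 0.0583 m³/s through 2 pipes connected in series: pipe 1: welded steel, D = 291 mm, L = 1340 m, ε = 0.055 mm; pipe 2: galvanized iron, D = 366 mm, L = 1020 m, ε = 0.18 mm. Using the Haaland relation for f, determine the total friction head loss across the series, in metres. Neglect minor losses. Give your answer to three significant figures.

Pipe 1: V = 0.8766 m/s, Re = 1.70×10^5, ε/D = 1.89×10^-4, f = 0.01718, h_1 = f(L/D)V²/2g = 3.099 m
Pipe 2: V = 0.5541 m/s, Re = 1.35×10^5, ε/D = 4.92×10^-4, f = 0.01932, h_2 = f(L/D)V²/2g = 0.8429 m
Series → Q common, losses add: H = Σh = 3.942 m

H ≈ 3.94 m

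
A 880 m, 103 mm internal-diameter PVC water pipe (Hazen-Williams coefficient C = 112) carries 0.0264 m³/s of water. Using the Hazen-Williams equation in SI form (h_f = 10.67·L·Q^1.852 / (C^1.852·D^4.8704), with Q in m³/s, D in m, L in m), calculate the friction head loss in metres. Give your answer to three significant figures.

h_f ≈ 115 m

h_f = 10.67·880·0.0264^1.852 / (112^1.852·0.103^4.8704) = 115.4 m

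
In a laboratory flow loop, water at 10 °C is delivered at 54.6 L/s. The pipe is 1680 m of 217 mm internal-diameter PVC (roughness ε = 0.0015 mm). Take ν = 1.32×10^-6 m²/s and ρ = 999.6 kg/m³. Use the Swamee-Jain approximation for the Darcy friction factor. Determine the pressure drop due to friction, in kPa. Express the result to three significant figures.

V = 4Q/(πD²) = 4·0.0546/(π·0.217²) = 1.476 m/s
Re = VD/ν = 1.476·0.217/1.32×10^-6 = 2.43×10^5 → turbulent
ε/D = 0.0015/217 = 6.91×10^-6
Swamee-Jain: f = 0.01503
h_f = f(L/D)V²/(2g) = 0.01503·(1680/0.217)·1.476²/(2·9.81) = 12.93 m
Δp = ρg·h_f = 999.6·9.81·12.93 = 126.8 kPa

Δp ≈ 127 kPa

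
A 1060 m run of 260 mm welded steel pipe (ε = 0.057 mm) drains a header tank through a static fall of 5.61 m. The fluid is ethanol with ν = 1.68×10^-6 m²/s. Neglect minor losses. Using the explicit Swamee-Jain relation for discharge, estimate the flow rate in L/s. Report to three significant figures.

Swamee-Jain (Type II): Q = -0.965·√(gD⁵h_f/L)·ln[ε/(3.7D) + √(3.17ν²L/(gD³h_f))]
√(gD⁵h_f/L) = √(9.81·0.260⁵·5.61/1060) = 0.007854
ε/(3.7D) = 5.93×10^-5; √(3.17ν²L/(gD³h_f)) = 9.90×10^-5
Q = -0.965·0.007854·ln(1.583×10^-4) = 0.06633 m³/s
Check: V = 1.25 m/s, Re = 1.93×10^5, f = 0.01734, h_f = 5.62 m ≈ 5.61 m ✓

Q ≈ 66.3 L/s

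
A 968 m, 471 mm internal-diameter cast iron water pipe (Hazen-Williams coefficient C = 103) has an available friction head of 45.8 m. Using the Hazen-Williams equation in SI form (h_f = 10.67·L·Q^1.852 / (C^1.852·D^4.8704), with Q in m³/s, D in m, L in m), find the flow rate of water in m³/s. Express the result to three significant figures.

Q ≈ 0.763 m³/s

Rearranging: Q = [h_f·C^1.852·D^4.8704 / (10.67·L)]^(1/1.852)
Q = [45.8·103^1.852·0.471^4.8704 / (10.67·968)]^0.540 = 0.7627 m³/s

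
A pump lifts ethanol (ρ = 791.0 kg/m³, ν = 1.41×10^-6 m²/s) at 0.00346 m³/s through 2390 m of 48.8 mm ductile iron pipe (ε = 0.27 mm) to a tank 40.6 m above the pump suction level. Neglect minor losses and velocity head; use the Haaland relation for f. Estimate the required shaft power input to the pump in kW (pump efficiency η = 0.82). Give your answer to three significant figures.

P_shaft ≈ 10.5 kW

V = 4Q/(πD²) = 1.850 m/s; Re = 6.40×10^4; ε/D = 0.00553; f = 0.03261
h_f = f(L/D)V²/2g = 278.6 m
Total head H = z + h_f = 40.6 + 278.6 = 319.2 m
P_hyd = ρgQH = 791.0·9.81·0.00346·319.2 = 8.570 kW
P_shaft = P_hyd/η = 8.570/0.82 = 10.45 kW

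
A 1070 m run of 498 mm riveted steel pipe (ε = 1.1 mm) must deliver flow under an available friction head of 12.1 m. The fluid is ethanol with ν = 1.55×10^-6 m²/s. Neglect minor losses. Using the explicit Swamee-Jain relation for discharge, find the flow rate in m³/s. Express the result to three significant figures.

Swamee-Jain (Type II): Q = -0.965·√(gD⁵h_f/L)·ln[ε/(3.7D) + √(3.17ν²L/(gD³h_f))]
√(gD⁵h_f/L) = √(9.81·0.498⁵·12.1/1070) = 0.05829
ε/(3.7D) = 5.97×10^-4; √(3.17ν²L/(gD³h_f)) = 2.36×10^-5
Q = -0.965·0.05829·ln(6.206×10^-4) = 0.4154 m³/s
Check: V = 2.13 m/s, Re = 6.85×10^5, f = 0.02439, h_f = 12.2 m ≈ 12.1 m ✓

Q ≈ 0.415 m³/s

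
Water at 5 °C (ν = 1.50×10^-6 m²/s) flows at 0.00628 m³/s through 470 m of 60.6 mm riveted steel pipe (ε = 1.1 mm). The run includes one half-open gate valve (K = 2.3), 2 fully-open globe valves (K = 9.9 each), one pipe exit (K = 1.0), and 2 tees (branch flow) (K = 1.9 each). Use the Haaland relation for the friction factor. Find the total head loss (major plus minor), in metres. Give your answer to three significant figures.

V = 4Q/(πD²) = 2.177 m/s; V²/2g = 0.2416 m
Re = 8.80×10^4, ε/D = 0.0182 → f = 0.04743 (Haaland)
Major: h_f = f(L/D)·V²/2g = 0.04743·7756·0.2416 = 88.88 m
Minor: ΣK = 26.9; h_m = ΣK·V²/2g = 6.500 m
Total H_L = 88.88 + 6.500 = 95.38 m

H_L ≈ 95.4 m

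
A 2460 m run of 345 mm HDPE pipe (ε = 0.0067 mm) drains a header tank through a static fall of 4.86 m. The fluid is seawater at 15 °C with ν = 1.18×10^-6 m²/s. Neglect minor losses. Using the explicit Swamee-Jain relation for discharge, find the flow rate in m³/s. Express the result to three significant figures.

Swamee-Jain (Type II): Q = -0.965·√(gD⁵h_f/L)·ln[ε/(3.7D) + √(3.17ν²L/(gD³h_f))]
√(gD⁵h_f/L) = √(9.81·0.345⁵·4.86/2460) = 0.009733
ε/(3.7D) = 5.25×10^-6; √(3.17ν²L/(gD³h_f)) = 7.45×10^-5
Q = -0.965·0.009733·ln(7.972×10^-5) = 0.08863 m³/s
Check: V = 0.948 m/s, Re = 2.77×10^5, f = 0.01481, h_f = 4.84 m ≈ 4.86 m ✓

Q ≈ 0.0886 m³/s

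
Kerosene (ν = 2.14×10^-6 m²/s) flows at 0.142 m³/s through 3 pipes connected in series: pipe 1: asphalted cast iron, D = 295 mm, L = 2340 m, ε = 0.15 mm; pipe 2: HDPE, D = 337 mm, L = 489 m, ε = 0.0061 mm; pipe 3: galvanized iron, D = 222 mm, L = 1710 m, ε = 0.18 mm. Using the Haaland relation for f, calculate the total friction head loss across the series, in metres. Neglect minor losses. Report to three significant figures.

H ≈ 138 m

Pipe 1: V = 2.078 m/s, Re = 2.86×10^5, ε/D = 5.08×10^-4, f = 0.01818, h_1 = f(L/D)V²/2g = 31.72 m
Pipe 2: V = 1.592 m/s, Re = 2.51×10^5, ε/D = 1.81×10^-5, f = 0.01497, h_2 = f(L/D)V²/2g = 2.806 m
Pipe 3: V = 3.669 m/s, Re = 3.81×10^5, ε/D = 8.11×10^-4, f = 0.01949, h_3 = f(L/D)V²/2g = 103.0 m
Series → Q common, losses add: H = Σh = 137.5 m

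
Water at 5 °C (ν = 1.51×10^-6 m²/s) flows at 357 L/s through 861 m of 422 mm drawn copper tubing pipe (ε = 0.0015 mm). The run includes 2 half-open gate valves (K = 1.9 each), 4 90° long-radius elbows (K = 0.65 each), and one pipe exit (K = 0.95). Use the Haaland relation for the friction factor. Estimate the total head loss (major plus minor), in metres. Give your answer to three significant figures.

V = 4Q/(πD²) = 2.552 m/s; V²/2g = 0.3321 m
Re = 7.13×10^5, ε/D = 3.55×10^-6 → f = 0.01232 (Haaland)
Major: h_f = f(L/D)·V²/2g = 0.01232·2040·0.3321 = 8.347 m
Minor: ΣK = 7.35; h_m = ΣK·V²/2g = 2.441 m
Total H_L = 8.347 + 2.441 = 10.79 m

H_L ≈ 10.8 m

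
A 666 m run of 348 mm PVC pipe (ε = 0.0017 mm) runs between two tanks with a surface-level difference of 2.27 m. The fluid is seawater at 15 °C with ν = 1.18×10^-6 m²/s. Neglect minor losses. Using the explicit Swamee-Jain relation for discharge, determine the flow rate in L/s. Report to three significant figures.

Q ≈ 123 L/s

Swamee-Jain (Type II): Q = -0.965·√(gD⁵h_f/L)·ln[ε/(3.7D) + √(3.17ν²L/(gD³h_f))]
√(gD⁵h_f/L) = √(9.81·0.348⁵·2.27/666) = 0.01306
ε/(3.7D) = 1.32×10^-6; √(3.17ν²L/(gD³h_f)) = 5.60×10^-5
Q = -0.965·0.01306·ln(5.729×10^-5) = 0.1231 m³/s
Check: V = 1.29 m/s, Re = 3.82×10^5, f = 0.01381, h_f = 2.26 m ≈ 2.27 m ✓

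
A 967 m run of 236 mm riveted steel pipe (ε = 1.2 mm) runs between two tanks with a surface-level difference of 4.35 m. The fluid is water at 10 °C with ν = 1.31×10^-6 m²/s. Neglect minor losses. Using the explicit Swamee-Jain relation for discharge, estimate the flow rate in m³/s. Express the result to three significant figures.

Q ≈ 0.0358 m³/s

Swamee-Jain (Type II): Q = -0.965·√(gD⁵h_f/L)·ln[ε/(3.7D) + √(3.17ν²L/(gD³h_f))]
√(gD⁵h_f/L) = √(9.81·0.236⁵·4.35/967) = 0.005684
ε/(3.7D) = 0.00137; √(3.17ν²L/(gD³h_f)) = 9.68×10^-5
Q = -0.965·0.005684·ln(0.001471) = 0.03577 m³/s
Check: V = 0.818 m/s, Re = 1.47×10^5, f = 0.03137, h_f = 4.38 m ≈ 4.35 m ✓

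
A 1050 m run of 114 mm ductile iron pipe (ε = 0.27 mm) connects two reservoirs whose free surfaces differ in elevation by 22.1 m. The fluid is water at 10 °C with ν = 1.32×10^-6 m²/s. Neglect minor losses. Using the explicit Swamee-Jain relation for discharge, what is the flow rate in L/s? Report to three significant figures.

Q ≈ 13.8 L/s

Swamee-Jain (Type II): Q = -0.965·√(gD⁵h_f/L)·ln[ε/(3.7D) + √(3.17ν²L/(gD³h_f))]
√(gD⁵h_f/L) = √(9.81·0.114⁵·22.1/1050) = 0.001994
ε/(3.7D) = 6.40×10^-4; √(3.17ν²L/(gD³h_f)) = 1.34×10^-4
Q = -0.965·0.001994·ln(7.745×10^-4) = 0.01378 m³/s
Check: V = 1.35 m/s, Re = 1.17×10^5, f = 0.02605, h_f = 22.3 m ≈ 22.1 m ✓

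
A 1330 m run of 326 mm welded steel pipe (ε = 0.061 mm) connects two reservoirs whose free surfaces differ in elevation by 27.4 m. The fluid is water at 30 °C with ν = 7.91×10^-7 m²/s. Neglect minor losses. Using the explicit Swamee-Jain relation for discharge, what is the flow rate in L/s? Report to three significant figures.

Swamee-Jain (Type II): Q = -0.965·√(gD⁵h_f/L)·ln[ε/(3.7D) + √(3.17ν²L/(gD³h_f))]
√(gD⁵h_f/L) = √(9.81·0.326⁵·27.4/1330) = 0.02728
ε/(3.7D) = 5.06×10^-5; √(3.17ν²L/(gD³h_f)) = 1.68×10^-5
Q = -0.965·0.02728·ln(6.740×10^-5) = 0.2528 m³/s
Check: V = 3.03 m/s, Re = 1.25×10^6, f = 0.01445, h_f = 27.6 m ≈ 27.4 m ✓

Q ≈ 253 L/s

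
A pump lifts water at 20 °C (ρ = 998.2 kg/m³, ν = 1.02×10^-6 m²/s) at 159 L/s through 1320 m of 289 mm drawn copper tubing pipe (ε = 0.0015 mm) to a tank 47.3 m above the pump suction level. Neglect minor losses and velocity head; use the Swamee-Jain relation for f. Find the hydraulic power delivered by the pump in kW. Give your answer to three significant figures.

P_hyd ≈ 100 kW

V = 4Q/(πD²) = 2.424 m/s; Re = 6.87×10^5; ε/D = 5.19×10^-6; f = 0.01248
h_f = f(L/D)V²/2g = 17.07 m
Total head H = z + h_f = 47.3 + 17.07 = 64.37 m
P_hyd = ρgQH = 998.2·9.81·0.159·64.37 = 100.2 kW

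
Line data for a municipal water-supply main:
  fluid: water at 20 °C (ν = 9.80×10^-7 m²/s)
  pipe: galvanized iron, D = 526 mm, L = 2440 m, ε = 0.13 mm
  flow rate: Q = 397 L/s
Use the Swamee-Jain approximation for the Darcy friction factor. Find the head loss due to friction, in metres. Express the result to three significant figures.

h_f ≈ 12.1 m

V = 4Q/(πD²) = 4·0.397/(π·0.526²) = 1.827 m/s
Re = VD/ν = 1.827·0.526/9.80×10^-7 = 9.81×10^5 → turbulent
ε/D = 0.13/526 = 2.47×10^-4
Swamee-Jain: f = 0.01528
h_f = f(L/D)V²/(2g) = 0.01528·(2440/0.526)·1.827²/(2·9.81) = 12.05 m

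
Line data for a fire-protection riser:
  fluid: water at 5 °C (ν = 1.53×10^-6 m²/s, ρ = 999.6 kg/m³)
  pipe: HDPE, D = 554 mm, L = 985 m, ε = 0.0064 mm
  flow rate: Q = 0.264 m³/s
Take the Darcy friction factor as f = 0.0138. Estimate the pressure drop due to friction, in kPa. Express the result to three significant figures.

Δp ≈ 14.7 kPa

V = 4Q/(πD²) = 4·0.264/(π·0.554²) = 1.095 m/s
h_f = f(L/D)V²/(2g) = 0.01380·(985/0.554)·1.095²/(2·9.81) = 1.500 m
Δp = ρg·h_f = 999.6·9.81·1.500 = 14.71 kPa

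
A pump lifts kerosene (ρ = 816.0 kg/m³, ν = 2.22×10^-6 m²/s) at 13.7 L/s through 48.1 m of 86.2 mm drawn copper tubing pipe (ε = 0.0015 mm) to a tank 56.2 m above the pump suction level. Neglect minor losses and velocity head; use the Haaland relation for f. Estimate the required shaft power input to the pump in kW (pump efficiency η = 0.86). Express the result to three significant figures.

P_shaft ≈ 7.53 kW

V = 4Q/(πD²) = 2.348 m/s; Re = 9.12×10^4; ε/D = 1.74×10^-5; f = 0.01824
h_f = f(L/D)V²/2g = 2.858 m
Total head H = z + h_f = 56.2 + 2.858 = 59.06 m
P_hyd = ρgQH = 816.0·9.81·0.0137·59.06 = 6.477 kW
P_shaft = P_hyd/η = 6.477/0.86 = 7.531 kW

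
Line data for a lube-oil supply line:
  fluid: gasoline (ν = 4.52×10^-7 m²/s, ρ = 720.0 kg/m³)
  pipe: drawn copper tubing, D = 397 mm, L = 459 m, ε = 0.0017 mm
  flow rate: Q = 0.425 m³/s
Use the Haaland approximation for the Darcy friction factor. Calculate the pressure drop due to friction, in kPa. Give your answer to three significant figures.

Δp ≈ 48.4 kPa

V = 4Q/(πD²) = 4·0.425/(π·0.397²) = 3.433 m/s
Re = VD/ν = 3.433·0.397/4.52×10^-7 = 3.02×10^6 → turbulent
ε/D = 0.0017/397 = 4.28×10^-6
Haaland: f = 0.009862
h_f = f(L/D)V²/(2g) = 0.009862·(459/0.397)·3.433²/(2·9.81) = 6.851 m
Δp = ρg·h_f = 720.0·9.81·6.851 = 48.39 kPa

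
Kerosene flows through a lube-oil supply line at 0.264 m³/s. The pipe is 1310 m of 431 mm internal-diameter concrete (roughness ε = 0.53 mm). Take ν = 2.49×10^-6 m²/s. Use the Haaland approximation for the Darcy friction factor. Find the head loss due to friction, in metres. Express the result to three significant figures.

V = 4Q/(πD²) = 4·0.264/(π·0.431²) = 1.810 m/s
Re = VD/ν = 1.810·0.431/2.49×10^-6 = 3.13×10^5 → turbulent
ε/D = 0.53/431 = 0.00123
Haaland: f = 0.02141
h_f = f(L/D)V²/(2g) = 0.02141·(1310/0.431)·1.810²/(2·9.81) = 10.86 m

h_f ≈ 10.9 m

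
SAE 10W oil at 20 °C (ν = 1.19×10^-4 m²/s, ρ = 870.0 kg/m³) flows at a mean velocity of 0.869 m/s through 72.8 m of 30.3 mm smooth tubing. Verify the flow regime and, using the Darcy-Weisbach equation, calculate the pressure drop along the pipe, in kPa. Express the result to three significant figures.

Δp ≈ 228 kPa

Re = VD/ν = 0.869·0.03030/1.19×10^-4 = 221 → laminar (Re < 2300)
f = 64/Re = 0.2892
h_f = f(L/D)V²/(2g) = 0.2892·(72.8/0.03030)·0.869²/(2·9.81) = 26.75 m
Δp = ρg·h_f = 870.0·9.81·26.75 = 228.3 kPa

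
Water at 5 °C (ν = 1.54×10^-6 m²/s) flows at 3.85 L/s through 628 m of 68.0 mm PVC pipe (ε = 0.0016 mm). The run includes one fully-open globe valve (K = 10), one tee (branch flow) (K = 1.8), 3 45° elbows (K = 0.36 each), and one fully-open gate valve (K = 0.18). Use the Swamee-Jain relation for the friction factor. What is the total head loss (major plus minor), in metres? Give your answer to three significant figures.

V = 4Q/(πD²) = 1.060 m/s; V²/2g = 0.05728 m
Re = 4.68×10^4, ε/D = 2.35×10^-5 → f = 0.02117 (Swamee-Jain)
Major: h_f = f(L/D)·V²/2g = 0.02117·9235·0.05728 = 11.20 m
Minor: ΣK = 13.1; h_m = ΣK·V²/2g = 0.7481 m
Total H_L = 11.20 + 0.7481 = 11.94 m

H_L ≈ 11.9 m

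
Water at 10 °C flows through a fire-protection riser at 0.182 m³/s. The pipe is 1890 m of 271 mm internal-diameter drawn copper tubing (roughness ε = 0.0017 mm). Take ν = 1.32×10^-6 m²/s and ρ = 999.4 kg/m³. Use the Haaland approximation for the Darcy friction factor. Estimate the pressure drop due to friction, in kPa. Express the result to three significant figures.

V = 4Q/(πD²) = 4·0.182/(π·0.271²) = 3.155 m/s
Re = VD/ν = 3.155·0.271/1.32×10^-6 = 6.48×10^5 → turbulent
ε/D = 0.0017/271 = 6.27×10^-6
Haaland: f = 0.01256
h_f = f(L/D)V²/(2g) = 0.01256·(1890/0.271)·3.155²/(2·9.81) = 44.46 m
Δp = ρg·h_f = 999.4·9.81·44.46 = 435.8 kPa

Δp ≈ 436 kPa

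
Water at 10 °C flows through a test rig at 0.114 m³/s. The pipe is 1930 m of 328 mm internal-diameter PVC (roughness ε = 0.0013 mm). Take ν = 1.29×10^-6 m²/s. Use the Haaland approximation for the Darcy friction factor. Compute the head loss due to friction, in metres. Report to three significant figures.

h_f ≈ 7.66 m

V = 4Q/(πD²) = 4·0.114/(π·0.328²) = 1.349 m/s
Re = VD/ν = 1.349·0.328/1.29×10^-6 = 3.43×10^5 → turbulent
ε/D = 0.0013/328 = 3.96×10^-6
Haaland: f = 0.01402
h_f = f(L/D)V²/(2g) = 0.01402·(1930/0.328)·1.349²/(2·9.81) = 7.655 m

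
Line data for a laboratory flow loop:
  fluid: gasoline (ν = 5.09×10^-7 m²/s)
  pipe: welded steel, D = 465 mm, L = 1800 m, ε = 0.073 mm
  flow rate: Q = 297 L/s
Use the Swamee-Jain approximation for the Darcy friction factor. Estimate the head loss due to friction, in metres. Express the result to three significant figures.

h_f ≈ 8.39 m

V = 4Q/(πD²) = 4·0.297/(π·0.465²) = 1.749 m/s
Re = VD/ν = 1.749·0.465/5.09×10^-7 = 1.60×10^6 → turbulent
ε/D = 0.073/465 = 1.57×10^-4
Swamee-Jain: f = 0.01390
h_f = f(L/D)V²/(2g) = 0.01390·(1800/0.465)·1.749²/(2·9.81) = 8.388 m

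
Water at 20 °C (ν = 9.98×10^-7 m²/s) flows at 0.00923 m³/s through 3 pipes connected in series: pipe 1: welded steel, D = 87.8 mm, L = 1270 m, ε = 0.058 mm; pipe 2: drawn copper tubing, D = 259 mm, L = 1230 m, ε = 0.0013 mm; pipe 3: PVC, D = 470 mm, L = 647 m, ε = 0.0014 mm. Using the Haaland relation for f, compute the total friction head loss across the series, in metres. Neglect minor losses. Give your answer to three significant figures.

Pipe 1: V = 1.524 m/s, Re = 1.34×10^5, ε/D = 6.61×10^-4, f = 0.02010, h_1 = f(L/D)V²/2g = 34.43 m
Pipe 2: V = 0.1752 m/s, Re = 4.55×10^4, ε/D = 5.02×10^-6, f = 0.02117, h_2 = f(L/D)V²/2g = 0.1573 m
Pipe 3: V = 0.05320 m/s, Re = 2.51×10^4, ε/D = 2.98×10^-6, f = 0.02436, h_3 = f(L/D)V²/2g = 0.004837 m
Series → Q common, losses add: H = Σh = 34.60 m

H ≈ 34.6 m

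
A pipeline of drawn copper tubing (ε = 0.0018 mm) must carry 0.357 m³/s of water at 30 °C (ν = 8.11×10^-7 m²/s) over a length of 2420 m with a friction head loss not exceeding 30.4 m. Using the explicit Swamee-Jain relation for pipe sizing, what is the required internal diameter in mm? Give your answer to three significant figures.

D ≈ 396 mm

Swamee-Jain (Type III): D = 0.66·[ε^1.25·(LQ²/(gh_f))^4.75 + ν·Q^9.4·(L/(gh_f))^5.2]^0.04
LQ²/(gh_f) = 1.034; L/(gh_f) = 8.115
Term 1 = ε^1.25·(…)^4.75 = 7.74×10^-8; Term 2 = ν·Q^9.4·(…)^5.2 = 2.71×10^-6
D = 0.66·(7.74×10^-8 + 2.71×10^-6)^0.04 = 0.3957 m = 396 mm
Check: V = 2.90 m/s, Re = 1.42×10^6, f = 0.01110, h_f = 29.2 m ≈ 30.4 m ✓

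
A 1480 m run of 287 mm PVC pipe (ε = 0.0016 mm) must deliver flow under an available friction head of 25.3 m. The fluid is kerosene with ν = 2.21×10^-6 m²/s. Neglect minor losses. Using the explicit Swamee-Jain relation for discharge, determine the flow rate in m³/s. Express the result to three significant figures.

Q ≈ 0.168 m³/s

Swamee-Jain (Type II): Q = -0.965·√(gD⁵h_f/L)·ln[ε/(3.7D) + √(3.17ν²L/(gD³h_f))]
√(gD⁵h_f/L) = √(9.81·0.287⁵·25.3/1480) = 0.01807
ε/(3.7D) = 1.51×10^-6; √(3.17ν²L/(gD³h_f)) = 6.25×10^-5
Q = -0.965·0.01807·ln(6.400×10^-5) = 0.1684 m³/s
Check: V = 2.60 m/s, Re = 3.38×10^5, f = 0.01413, h_f = 25.2 m ≈ 25.3 m ✓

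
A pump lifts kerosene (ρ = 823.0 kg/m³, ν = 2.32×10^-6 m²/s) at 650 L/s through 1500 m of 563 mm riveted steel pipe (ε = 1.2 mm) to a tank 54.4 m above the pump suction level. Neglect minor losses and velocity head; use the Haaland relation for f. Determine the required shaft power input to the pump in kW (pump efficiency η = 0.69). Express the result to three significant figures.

V = 4Q/(πD²) = 2.611 m/s; Re = 6.34×10^5; ε/D = 0.00213; f = 0.02411
h_f = f(L/D)V²/2g = 22.32 m
Total head H = z + h_f = 54.4 + 22.32 = 76.72 m
P_hyd = ρgQH = 823.0·9.81·0.650·76.72 = 402.6 kW
P_shaft = P_hyd/η = 402.6/0.69 = 583.5 kW

P_shaft ≈ 584 kW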